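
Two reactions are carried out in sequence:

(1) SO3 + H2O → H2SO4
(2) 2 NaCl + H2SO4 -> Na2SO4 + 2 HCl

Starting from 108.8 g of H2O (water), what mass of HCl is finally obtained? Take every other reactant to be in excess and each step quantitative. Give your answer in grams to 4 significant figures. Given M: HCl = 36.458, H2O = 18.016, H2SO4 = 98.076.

n(H2O) = 108.80 / 18.016 = 6.0391 mol.
Step 1 gives a 1:1 ratio of H2O to H2SO4, so n(H2SO4) = 6.0391 mol.
In step 2 the H2SO4:HCl ratio is 1:2, so n(HCl) = 12.078 mol.
Mass of HCl = 12.078 × 36.458 = 440.35 g.

440.3 g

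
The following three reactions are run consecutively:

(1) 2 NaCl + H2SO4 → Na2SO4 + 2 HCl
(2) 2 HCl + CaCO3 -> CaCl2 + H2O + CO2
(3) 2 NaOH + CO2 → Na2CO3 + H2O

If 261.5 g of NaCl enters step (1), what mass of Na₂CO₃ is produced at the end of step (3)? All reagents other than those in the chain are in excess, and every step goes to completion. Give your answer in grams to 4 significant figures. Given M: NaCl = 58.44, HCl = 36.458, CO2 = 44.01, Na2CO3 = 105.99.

n(NaCl) = 261.5 / 58.44 = 4.4747 mol.
Reaction (1): NaCl→HCl ratio 2:2 ⇒ n(HCl) = 4.4747 mol.
Reaction (2): HCl→CO2 ratio 2:1 ⇒ n(CO2) = 2.2373 mol.
Reaction (3): CO2→Na2CO3 ratio 1:1 ⇒ n(Na2CO3) = 2.2373 mol.
Mass of Na2CO3 = 2.2373 × 105.99 = 237.14 g.

237.1 g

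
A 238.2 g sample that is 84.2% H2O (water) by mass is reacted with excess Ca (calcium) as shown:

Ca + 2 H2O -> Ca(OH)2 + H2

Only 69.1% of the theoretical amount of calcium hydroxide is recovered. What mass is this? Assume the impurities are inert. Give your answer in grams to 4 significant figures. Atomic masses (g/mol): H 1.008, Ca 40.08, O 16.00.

285.0 g

Pure H2O available = 238.2 g × 0.842 = 200.56 g.
M(H2O) = 2(1.008) + 16.00 = 18.016 g/mol.
M(Ca(OH)2) = 40.08 + 2(16.00) + 2(1.008) = 74.096 g/mol.
n(H2O) = 200.56 g / 18.016 g/mol = 11.133 mol.
From the equation the H2O:Ca(OH)2 mole ratio is 2:1, so n(Ca(OH)2) = 11.133 × 1/2 = 5.5663 mol.
Mass of Ca(OH)2 = 5.5663 mol × 74.096 g/mol = 412.44 g.
Actual mass collected = 412.44 g × 0.691 = 285.00 g.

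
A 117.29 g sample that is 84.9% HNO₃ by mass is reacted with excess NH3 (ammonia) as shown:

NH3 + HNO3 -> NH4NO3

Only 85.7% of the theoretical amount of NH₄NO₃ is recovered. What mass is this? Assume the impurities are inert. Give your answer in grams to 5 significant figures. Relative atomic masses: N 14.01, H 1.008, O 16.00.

108.41 g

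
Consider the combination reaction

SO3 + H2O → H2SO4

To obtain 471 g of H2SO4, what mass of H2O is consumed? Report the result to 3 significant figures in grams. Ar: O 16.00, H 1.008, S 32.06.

86.5 g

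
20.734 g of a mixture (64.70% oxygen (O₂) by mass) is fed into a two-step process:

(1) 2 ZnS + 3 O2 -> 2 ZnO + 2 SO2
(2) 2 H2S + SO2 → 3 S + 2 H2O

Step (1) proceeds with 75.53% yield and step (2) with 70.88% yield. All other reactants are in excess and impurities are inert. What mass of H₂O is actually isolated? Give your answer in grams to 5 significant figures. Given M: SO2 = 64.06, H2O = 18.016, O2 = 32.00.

Pure O2 = 20.734 × 0.6470 = 13.4149 g.
n(O2) = 13.4149 / 32.00 = 0.419216 mol.
Step 1 (O2:SO2 = 3:2): theoretical n(SO2) = 0.279477 mol; at 75.53% yield, n(SO2) = 0.211089 mol.
Step 2 (SO2:H2O = 1:2): theoretical n(H2O) = 0.422178 mol, so theoretical mass = 0.422178 × 18.016 = 7.60596 g.
At 70.88% yield, actual mass of H2O = 7.60596 × 0.7088 = 5.39110 g.

5.3911 g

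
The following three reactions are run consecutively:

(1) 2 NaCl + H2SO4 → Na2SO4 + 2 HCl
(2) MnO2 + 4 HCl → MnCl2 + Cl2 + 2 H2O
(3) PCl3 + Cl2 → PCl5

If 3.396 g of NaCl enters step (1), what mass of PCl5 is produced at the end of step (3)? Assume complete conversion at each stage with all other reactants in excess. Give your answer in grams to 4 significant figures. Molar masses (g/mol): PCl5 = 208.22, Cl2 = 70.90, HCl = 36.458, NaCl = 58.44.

3.025 g

n(NaCl) = 3.396 / 58.44 = 0.058111 mol.
Reaction (1): NaCl→HCl ratio 2:2 ⇒ n(HCl) = 0.058111 mol.
Reaction (2): HCl→Cl2 ratio 4:1 ⇒ n(Cl2) = 0.014528 mol.
Reaction (3): Cl2→PCl5 ratio 1:1 ⇒ n(PCl5) = 0.014528 mol.
Mass of PCl5 = 0.014528 × 208.22 = 3.0250 g.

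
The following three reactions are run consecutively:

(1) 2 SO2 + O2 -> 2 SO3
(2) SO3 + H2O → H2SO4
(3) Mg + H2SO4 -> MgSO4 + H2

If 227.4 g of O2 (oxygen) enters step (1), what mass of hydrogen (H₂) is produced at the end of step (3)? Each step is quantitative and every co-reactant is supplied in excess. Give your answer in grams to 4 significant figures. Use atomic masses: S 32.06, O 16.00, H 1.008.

28.65 g

M(O2) = 2(16.00) = 32.00 g/mol.
M(H2) = 2(1.008) = 2.016 g/mol.
n(O2) = 227.4 / 32.00 = 7.1063 mol.
Reaction (1): O2→SO3 ratio 1:2 ⇒ n(SO3) = 14.213 mol.
Reaction (2): SO3→H2SO4 ratio 1:1 ⇒ n(H2SO4) = 14.213 mol.
Reaction (3): H2SO4→H2 ratio 1:1 ⇒ n(H2) = 14.213 mol.
Mass of H2 = 14.213 × 2.016 = 28.652 g.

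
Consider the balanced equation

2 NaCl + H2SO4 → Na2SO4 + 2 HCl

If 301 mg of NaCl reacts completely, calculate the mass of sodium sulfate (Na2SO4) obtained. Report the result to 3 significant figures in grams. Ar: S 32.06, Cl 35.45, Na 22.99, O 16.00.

0.366 g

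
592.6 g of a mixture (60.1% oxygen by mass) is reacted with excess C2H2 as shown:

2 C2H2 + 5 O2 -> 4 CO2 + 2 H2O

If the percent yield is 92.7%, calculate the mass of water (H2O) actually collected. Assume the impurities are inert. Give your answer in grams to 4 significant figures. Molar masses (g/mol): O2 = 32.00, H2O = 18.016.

Pure O2 available = 592.6 g × 0.601 = 356.15 g.
n(O2) = 356.15 g / 32.00 g/mol = 11.130 mol.
From the equation the O2:H2O mole ratio is 5:2, so n(H2O) = 11.130 × 2/5 = 4.4519 mol.
Mass of H2O = 4.4519 mol × 18.016 g/mol = 80.206 g.
Actual mass collected = 80.206 g × 0.927 = 74.351 g.

74.35 g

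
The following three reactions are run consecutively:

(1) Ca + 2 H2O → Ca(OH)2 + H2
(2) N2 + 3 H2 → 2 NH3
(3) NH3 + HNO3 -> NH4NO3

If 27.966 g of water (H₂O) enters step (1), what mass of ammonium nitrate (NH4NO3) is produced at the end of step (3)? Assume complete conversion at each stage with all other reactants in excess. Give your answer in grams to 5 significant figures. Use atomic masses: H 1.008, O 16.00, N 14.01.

M(H2O) = 2(1.008) + 16.00 = 18.016 g/mol.
M(NH4NO3) = 2(14.01) + 4(1.008) + 3(16.00) = 80.052 g/mol.
n(H2O) = 27.966 / 18.016 = 1.55229 mol.
Reaction (1): H2O→H2 ratio 2:1 ⇒ n(H2) = 0.776143 mol.
Reaction (2): H2→NH3 ratio 3:2 ⇒ n(NH3) = 0.517429 mol.
Reaction (3): NH3→NH4NO3 ratio 1:1 ⇒ n(NH4NO3) = 0.517429 mol.
Mass of NH4NO3 = 0.517429 × 80.052 = 41.4212 g.

41.421 g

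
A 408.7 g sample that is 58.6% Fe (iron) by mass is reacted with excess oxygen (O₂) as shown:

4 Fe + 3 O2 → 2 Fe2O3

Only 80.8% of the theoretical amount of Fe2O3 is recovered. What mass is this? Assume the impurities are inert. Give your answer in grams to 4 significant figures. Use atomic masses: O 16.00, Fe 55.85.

Pure Fe available = 408.7 g × 0.586 = 239.50 g.
M(Fe) = 55.85 g/mol.
M(Fe2O3) = 2(55.85) + 3(16.00) = 159.70 g/mol.
n(Fe) = 239.50 g / 55.85 g/mol = 4.2882 mol.
From the equation the Fe:Fe2O3 mole ratio is 4:2, so n(Fe2O3) = 4.2882 × 2/4 = 2.1441 mol.
Mass of Fe2O3 = 2.1441 mol × 159.70 g/mol = 342.42 g.
Actual mass collected = 342.42 g × 0.808 = 276.67 g.

276.7 g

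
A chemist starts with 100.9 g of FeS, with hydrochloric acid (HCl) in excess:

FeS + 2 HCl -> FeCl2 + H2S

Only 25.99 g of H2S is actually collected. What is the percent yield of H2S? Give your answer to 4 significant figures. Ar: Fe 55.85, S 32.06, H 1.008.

66.45 %

M(FeS) = 55.85 + 32.06 = 87.91 g/mol.
M(H2S) = 2(1.008) + 32.06 = 34.076 g/mol.
n(FeS) = 100.90 g / 87.91 g/mol = 1.1478 mol.
From the equation the FeS:H2S mole ratio is 1:1, so n(H2S) = 1.1478 × 1/1 = 1.1478 mol.
Mass of H2S = 1.1478 mol × 34.076 g/mol = 39.111 g.
This is the theoretical yield. Percent yield = 25.99 g / 39.111 g × 100% = 66.451%.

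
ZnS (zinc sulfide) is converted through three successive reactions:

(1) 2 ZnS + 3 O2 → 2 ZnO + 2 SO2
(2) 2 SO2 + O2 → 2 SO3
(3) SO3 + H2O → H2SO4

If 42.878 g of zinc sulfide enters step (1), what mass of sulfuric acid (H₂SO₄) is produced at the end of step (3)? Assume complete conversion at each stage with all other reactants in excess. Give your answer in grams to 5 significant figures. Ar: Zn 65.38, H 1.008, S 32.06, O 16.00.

43.158 g

M(ZnS) = 65.38 + 32.06 = 97.44 g/mol.
M(H2SO4) = 2(1.008) + 32.06 + 4(16.00) = 98.076 g/mol.
n(ZnS) = 42.878 / 97.44 = 0.440045 mol.
Reaction (1): ZnS→SO2 ratio 2:2 ⇒ n(SO2) = 0.440045 mol.
Reaction (2): SO2→SO3 ratio 2:2 ⇒ n(SO3) = 0.440045 mol.
Reaction (3): SO3→H2SO4 ratio 1:1 ⇒ n(H2SO4) = 0.440045 mol.
Mass of H2SO4 = 0.440045 × 98.076 = 43.1579 g.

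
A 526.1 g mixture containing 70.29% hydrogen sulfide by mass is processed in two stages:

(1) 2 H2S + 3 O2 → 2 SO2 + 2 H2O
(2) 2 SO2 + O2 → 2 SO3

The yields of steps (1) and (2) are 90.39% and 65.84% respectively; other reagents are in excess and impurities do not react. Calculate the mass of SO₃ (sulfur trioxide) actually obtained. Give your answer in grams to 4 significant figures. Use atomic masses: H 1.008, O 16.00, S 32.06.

517.1 g

Pure H2S = 526.1 × 0.7029 = 369.80 g.
M(H2S) = 2(1.008) + 32.06 = 34.076 g/mol.
M(SO3) = 32.06 + 3(16.00) = 80.06 g/mol.
n(H2S) = 369.80 / 34.076 = 10.852 mol.
Step 1 (H2S:SO2 = 2:2): theoretical n(SO2) = 10.852 mol; at 90.39% yield, n(SO2) = 9.8092 mol.
Step 2 (SO2:SO3 = 2:2): theoretical n(SO3) = 9.8092 mol, so theoretical mass = 9.8092 × 80.06 = 785.32 g.
At 65.84% yield, actual mass of SO3 = 785.32 × 0.6584 = 517.06 g.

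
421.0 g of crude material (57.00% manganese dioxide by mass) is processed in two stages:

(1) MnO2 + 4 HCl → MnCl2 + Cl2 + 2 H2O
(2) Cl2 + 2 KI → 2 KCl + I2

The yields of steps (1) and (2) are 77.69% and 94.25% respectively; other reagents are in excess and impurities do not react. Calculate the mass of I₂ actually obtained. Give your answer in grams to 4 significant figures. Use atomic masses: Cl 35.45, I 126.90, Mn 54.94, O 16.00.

Pure MnO2 = 421.0 × 0.5700 = 239.97 g.
M(MnO2) = 54.94 + 2(16.00) = 86.94 g/mol.
M(I2) = 2(126.90) = 253.80 g/mol.
n(MnO2) = 239.97 / 86.94 = 2.7602 mol.
Step 1 (MnO2:Cl2 = 1:1): theoretical n(Cl2) = 2.7602 mol; at 77.69% yield, n(Cl2) = 2.1444 mol.
Step 2 (Cl2:I2 = 1:1): theoretical n(I2) = 2.1444 mol, so theoretical mass = 2.1444 × 253.80 = 544.24 g.
At 94.25% yield, actual mass of I2 = 544.24 × 0.9425 = 512.95 g.

513.0 g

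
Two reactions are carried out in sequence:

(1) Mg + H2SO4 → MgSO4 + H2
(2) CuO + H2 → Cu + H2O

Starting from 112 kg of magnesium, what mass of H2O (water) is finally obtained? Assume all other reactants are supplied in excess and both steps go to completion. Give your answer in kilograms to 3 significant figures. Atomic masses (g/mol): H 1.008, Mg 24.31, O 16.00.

83.0 kg

M(Mg) = 24.31 g/mol.
M(H2O) = 2(1.008) + 16.00 = 18.016 g/mol.
112 kg = 112000 g.
n(Mg) = 112000 / 24.31 = 4607 mol.
Step 1 gives a 1:1 ratio of Mg to H2, so n(H2) = 4607 mol.
In step 2 the H2:H2O ratio is 1:1, so n(H2O) = 4607 mol.
Mass of H2O = 4607 × 18.016 = 83000 g = 83.0 kg.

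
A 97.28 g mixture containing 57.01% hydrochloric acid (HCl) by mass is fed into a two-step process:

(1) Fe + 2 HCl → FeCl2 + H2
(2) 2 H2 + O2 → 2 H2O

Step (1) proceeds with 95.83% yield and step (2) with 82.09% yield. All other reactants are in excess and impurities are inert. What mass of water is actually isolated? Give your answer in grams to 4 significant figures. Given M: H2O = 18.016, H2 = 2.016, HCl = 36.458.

Pure HCl = 97.28 × 0.5701 = 55.459 g.
n(HCl) = 55.459 / 36.458 = 1.5212 mol.
Step 1 (HCl:H2 = 2:1): theoretical n(H2) = 0.76059 mol; at 95.83% yield, n(H2) = 0.72888 mol.
Step 2 (H2:H2O = 2:2): theoretical n(H2O) = 0.72888 mol, so theoretical mass = 0.72888 × 18.016 = 13.131 g.
At 82.09% yield, actual mass of H2O = 13.131 × 0.8209 = 10.780 g.

10.78 g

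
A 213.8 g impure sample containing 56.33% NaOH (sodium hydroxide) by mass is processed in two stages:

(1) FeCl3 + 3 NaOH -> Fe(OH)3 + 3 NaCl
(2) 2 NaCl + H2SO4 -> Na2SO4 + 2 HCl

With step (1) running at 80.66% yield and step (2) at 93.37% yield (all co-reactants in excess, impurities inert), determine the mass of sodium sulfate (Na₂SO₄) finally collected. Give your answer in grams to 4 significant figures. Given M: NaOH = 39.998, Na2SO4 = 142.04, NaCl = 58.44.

Pure NaOH = 213.8 × 0.5633 = 120.43 g.
n(NaOH) = 120.43 / 39.998 = 3.0110 mol.
Step 1 (NaOH:NaCl = 3:3): theoretical n(NaCl) = 3.0110 mol; at 80.66% yield, n(NaCl) = 2.4287 mol.
Step 2 (NaCl:Na2SO4 = 2:1): theoretical n(Na2SO4) = 1.2143 mol, so theoretical mass = 1.2143 × 142.04 = 172.48 g.
At 93.37% yield, actual mass of Na2SO4 = 172.48 × 0.9337 = 161.05 g.

161.0 g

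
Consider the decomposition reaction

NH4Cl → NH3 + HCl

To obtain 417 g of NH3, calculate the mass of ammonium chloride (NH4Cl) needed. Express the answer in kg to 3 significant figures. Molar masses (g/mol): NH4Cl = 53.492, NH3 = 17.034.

n(NH3) = 417.0 g / 17.034 g/mol = 24.48 mol.
From the equation the NH3:NH4Cl mole ratio is 1:1, so n(NH4Cl) = 24.48 × 1/1 = 24.48 mol.
Mass of NH4Cl = 24.48 mol × 53.492 g/mol = 1310 g.
Converting to kg: 1310 g = 1.31 kg.

1.31 kg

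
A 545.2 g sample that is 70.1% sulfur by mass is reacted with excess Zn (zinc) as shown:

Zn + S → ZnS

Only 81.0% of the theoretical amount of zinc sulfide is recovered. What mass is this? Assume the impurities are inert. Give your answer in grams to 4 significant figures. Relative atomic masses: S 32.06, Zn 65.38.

940.9 g

Pure S available = 545.2 g × 0.701 = 382.19 g.
M(S) = 32.06 g/mol.
M(ZnS) = 65.38 + 32.06 = 97.44 g/mol.
n(S) = 382.19 g / 32.06 g/mol = 11.921 mol.
From the equation the S:ZnS mole ratio is 1:1, so n(ZnS) = 11.921 × 1/1 = 11.921 mol.
Mass of ZnS = 11.921 mol × 97.44 g/mol = 1161.6 g.
Actual mass collected = 1161.6 g × 0.810 = 940.88 g.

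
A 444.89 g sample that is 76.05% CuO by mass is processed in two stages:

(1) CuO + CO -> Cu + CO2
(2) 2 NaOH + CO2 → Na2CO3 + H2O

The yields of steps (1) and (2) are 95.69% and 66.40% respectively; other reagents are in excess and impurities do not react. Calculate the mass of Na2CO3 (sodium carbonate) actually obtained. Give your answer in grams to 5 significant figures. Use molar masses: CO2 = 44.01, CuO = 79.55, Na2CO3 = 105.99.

Pure CuO = 444.89 × 0.7605 = 338.339 g.
n(CuO) = 338.339 / 79.55 = 4.25316 mol.
Step 1 (CuO:CO2 = 1:1): theoretical n(CO2) = 4.25316 mol; at 95.69% yield, n(CO2) = 4.06985 mol.
Step 2 (CO2:Na2CO3 = 1:1): theoretical n(Na2CO3) = 4.06985 mol, so theoretical mass = 4.06985 × 105.99 = 431.363 g.
At 66.40% yield, actual mass of Na2CO3 = 431.363 × 0.6640 = 286.425 g.

286.43 g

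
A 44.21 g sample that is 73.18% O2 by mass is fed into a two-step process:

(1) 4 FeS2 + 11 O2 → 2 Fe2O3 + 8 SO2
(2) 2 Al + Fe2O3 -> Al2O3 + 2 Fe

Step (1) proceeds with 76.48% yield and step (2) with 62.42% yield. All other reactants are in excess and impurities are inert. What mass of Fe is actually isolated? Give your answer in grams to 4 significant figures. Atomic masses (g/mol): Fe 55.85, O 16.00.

Pure O2 = 44.21 × 0.7318 = 32.353 g.
M(O2) = 2(16.00) = 32.00 g/mol.
M(Fe) = 55.85 g/mol.
n(O2) = 32.353 / 32.00 = 1.0110 mol.
Step 1 (O2:Fe2O3 = 11:2): theoretical n(Fe2O3) = 0.18382 mol; at 76.48% yield, n(Fe2O3) = 0.14059 mol.
Step 2 (Fe2O3:Fe = 1:2): theoretical n(Fe) = 0.28118 mol, so theoretical mass = 0.28118 × 55.85 = 15.704 g.
At 62.42% yield, actual mass of Fe = 15.704 × 0.6242 = 9.8022 g.

9.802 g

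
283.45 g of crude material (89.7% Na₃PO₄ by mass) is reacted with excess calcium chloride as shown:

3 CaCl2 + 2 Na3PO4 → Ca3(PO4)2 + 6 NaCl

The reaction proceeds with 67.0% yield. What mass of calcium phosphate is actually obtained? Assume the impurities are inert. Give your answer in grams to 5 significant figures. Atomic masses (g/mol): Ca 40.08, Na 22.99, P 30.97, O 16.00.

161.15 g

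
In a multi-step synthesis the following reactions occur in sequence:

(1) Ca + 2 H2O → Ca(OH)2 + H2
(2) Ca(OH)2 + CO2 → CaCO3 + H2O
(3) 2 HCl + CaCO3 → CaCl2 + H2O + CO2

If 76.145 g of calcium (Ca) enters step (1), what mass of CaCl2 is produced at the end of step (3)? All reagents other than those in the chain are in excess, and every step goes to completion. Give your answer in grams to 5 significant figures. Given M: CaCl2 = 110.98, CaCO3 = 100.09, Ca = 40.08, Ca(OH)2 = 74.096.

210.84 g

n(Ca) = 76.145 / 40.08 = 1.89983 mol.
Reaction (1): Ca→Ca(OH)2 ratio 1:1 ⇒ n(Ca(OH)2) = 1.89983 mol.
Reaction (2): Ca(OH)2→CaCO3 ratio 1:1 ⇒ n(CaCO3) = 1.89983 mol.
Reaction (3): CaCO3→CaCl2 ratio 1:1 ⇒ n(CaCl2) = 1.89983 mol.
Mass of CaCl2 = 1.89983 × 110.98 = 210.843 g.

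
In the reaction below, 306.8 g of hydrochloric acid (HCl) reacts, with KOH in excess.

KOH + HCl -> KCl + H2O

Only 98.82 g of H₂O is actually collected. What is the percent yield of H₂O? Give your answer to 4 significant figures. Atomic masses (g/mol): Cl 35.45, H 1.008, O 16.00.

M(HCl) = 1.008 + 35.45 = 36.458 g/mol.
M(H2O) = 2(1.008) + 16.00 = 18.016 g/mol.
n(HCl) = 306.80 g / 36.458 g/mol = 8.4152 mol.
From the equation the HCl:H2O mole ratio is 1:1, so n(H2O) = 8.4152 × 1/1 = 8.4152 mol.
Mass of H2O = 8.4152 mol × 18.016 g/mol = 151.61 g.
This is the theoretical yield. Percent yield = 98.82 g / 151.61 g × 100% = 65.181%.

65.18 %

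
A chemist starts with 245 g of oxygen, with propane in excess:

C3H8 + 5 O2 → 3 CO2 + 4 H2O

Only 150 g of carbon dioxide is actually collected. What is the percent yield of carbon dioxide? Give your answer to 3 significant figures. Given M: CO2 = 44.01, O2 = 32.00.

n(O2) = 245.0 g / 32.00 g/mol = 7.656 mol.
From the equation the O2:CO2 mole ratio is 5:3, so n(CO2) = 7.656 × 3/5 = 4.594 mol.
Mass of CO2 = 4.594 mol × 44.01 g/mol = 202.2 g.
This is the theoretical yield. Percent yield = 150 g / 202.2 g × 100% = 74.19%.

74.2 %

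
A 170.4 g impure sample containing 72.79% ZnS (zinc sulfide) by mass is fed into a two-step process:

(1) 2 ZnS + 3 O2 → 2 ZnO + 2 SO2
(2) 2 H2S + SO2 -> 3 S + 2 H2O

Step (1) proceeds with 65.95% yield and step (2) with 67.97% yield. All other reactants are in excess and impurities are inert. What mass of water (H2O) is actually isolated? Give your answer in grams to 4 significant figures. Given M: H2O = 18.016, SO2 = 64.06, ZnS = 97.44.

Pure ZnS = 170.4 × 0.7279 = 124.03 g.
n(ZnS) = 124.03 / 97.44 = 1.2729 mol.
Step 1 (ZnS:SO2 = 2:2): theoretical n(SO2) = 1.2729 mol; at 65.95% yield, n(SO2) = 0.83950 mol.
Step 2 (SO2:H2O = 1:2): theoretical n(H2O) = 1.6790 mol, so theoretical mass = 1.6790 × 18.016 = 30.249 g.
At 67.97% yield, actual mass of H2O = 30.249 × 0.6797 = 20.560 g.

20.56 g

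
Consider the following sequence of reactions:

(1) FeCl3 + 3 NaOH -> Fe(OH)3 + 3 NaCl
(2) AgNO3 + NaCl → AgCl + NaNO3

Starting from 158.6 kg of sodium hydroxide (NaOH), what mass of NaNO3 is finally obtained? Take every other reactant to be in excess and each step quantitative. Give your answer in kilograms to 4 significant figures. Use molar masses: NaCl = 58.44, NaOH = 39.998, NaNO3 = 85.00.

337.0 kg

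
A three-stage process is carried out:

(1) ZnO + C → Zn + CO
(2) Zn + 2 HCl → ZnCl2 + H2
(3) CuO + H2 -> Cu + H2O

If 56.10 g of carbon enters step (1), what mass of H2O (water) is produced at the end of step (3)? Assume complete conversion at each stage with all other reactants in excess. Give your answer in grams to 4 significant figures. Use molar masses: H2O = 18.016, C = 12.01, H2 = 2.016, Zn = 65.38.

n(C) = 56.10 / 12.01 = 4.6711 mol.
Reaction (1): C→Zn ratio 1:1 ⇒ n(Zn) = 4.6711 mol.
Reaction (2): Zn→H2 ratio 1:1 ⇒ n(H2) = 4.6711 mol.
Reaction (3): H2→H2O ratio 1:1 ⇒ n(H2O) = 4.6711 mol.
Mass of H2O = 4.6711 × 18.016 = 84.155 g.

84.15 g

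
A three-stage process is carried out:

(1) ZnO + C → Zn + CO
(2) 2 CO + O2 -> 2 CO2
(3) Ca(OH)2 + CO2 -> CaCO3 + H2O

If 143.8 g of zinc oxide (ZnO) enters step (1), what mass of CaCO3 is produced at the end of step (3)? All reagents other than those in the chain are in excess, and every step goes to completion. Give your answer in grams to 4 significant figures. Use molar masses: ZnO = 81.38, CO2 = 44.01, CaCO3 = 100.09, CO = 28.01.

n(ZnO) = 143.8 / 81.38 = 1.7670 mol.
Reaction (1): ZnO→CO ratio 1:1 ⇒ n(CO) = 1.7670 mol.
Reaction (2): CO→CO2 ratio 2:2 ⇒ n(CO2) = 1.7670 mol.
Reaction (3): CO2→CaCO3 ratio 1:1 ⇒ n(CaCO3) = 1.7670 mol.
Mass of CaCO3 = 1.7670 × 100.09 = 176.86 g.

176.9 g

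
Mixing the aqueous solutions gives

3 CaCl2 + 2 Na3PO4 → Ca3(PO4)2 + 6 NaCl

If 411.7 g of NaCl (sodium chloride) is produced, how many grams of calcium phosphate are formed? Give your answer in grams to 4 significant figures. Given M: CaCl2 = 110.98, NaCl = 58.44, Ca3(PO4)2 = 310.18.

364.2 g

n(NaCl) = 411.70 g / 58.44 g/mol = 7.0448 mol.
From the equation the NaCl:Ca3(PO4)2 mole ratio is 6:1, so n(Ca3(PO4)2) = 7.0448 × 1/6 = 1.1741 mol.
Mass of Ca3(PO4)2 = 1.1741 mol × 310.18 g/mol = 364.19 g.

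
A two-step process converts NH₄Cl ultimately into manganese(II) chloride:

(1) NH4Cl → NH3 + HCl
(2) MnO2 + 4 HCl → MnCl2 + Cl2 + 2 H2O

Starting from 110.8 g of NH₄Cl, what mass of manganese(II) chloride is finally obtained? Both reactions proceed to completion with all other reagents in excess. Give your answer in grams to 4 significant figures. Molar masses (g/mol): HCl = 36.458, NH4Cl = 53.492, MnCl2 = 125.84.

n(NH4Cl) = 110.80 / 53.492 = 2.0713 mol.
Step 1 gives a 1:1 ratio of NH4Cl to HCl, so n(HCl) = 2.0713 mol.
In step 2 the HCl:MnCl2 ratio is 4:1, so n(MnCl2) = 0.51783 mol.
Mass of MnCl2 = 0.51783 × 125.84 = 65.164 g.

65.16 g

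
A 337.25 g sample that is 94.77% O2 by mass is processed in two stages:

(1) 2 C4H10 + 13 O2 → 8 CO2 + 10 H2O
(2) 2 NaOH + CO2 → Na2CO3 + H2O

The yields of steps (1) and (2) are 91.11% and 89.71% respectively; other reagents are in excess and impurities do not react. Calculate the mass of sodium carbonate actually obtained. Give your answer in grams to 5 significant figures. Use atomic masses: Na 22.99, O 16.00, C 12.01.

532.47 g

Pure O2 = 337.25 × 0.9477 = 319.612 g.
M(O2) = 2(16.00) = 32.00 g/mol.
M(Na2CO3) = 2(22.99) + 12.01 + 3(16.00) = 105.99 g/mol.
n(O2) = 319.612 / 32.00 = 9.98787 mol.
Step 1 (O2:CO2 = 13:8): theoretical n(CO2) = 6.14638 mol; at 91.11% yield, n(CO2) = 5.59997 mol.
Step 2 (CO2:Na2CO3 = 1:1): theoretical n(Na2CO3) = 5.59997 mol, so theoretical mass = 5.59997 × 105.99 = 593.541 g.
At 89.71% yield, actual mass of Na2CO3 = 593.541 × 0.8971 = 532.465 g.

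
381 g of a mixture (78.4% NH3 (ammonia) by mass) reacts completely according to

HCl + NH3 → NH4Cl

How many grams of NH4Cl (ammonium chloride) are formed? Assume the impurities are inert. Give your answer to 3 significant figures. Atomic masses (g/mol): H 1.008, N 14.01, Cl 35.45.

938 g

Mass of pure NH3 = 381 g × 0.784 = 298.7 g.
M(NH3) = 14.01 + 3(1.008) = 17.034 g/mol.
M(NH4Cl) = 14.01 + 4(1.008) + 35.45 = 53.492 g/mol.
n(NH3) = 298.7 g / 17.034 g/mol = 17.54 mol.
From the equation the NH3:NH4Cl mole ratio is 1:1, so n(NH4Cl) = 17.54 × 1/1 = 17.54 mol.
Mass of NH4Cl = 17.54 mol × 53.492 g/mol = 938.0 g.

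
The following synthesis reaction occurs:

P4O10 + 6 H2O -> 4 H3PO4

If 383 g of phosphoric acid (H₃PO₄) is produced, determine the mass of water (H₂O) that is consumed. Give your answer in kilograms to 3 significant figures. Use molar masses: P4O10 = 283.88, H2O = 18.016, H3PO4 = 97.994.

0.106 kg

n(H3PO4) = 383.0 g / 97.994 g/mol = 3.908 mol.
From the equation the H3PO4:H2O mole ratio is 4:6, so n(H2O) = 3.908 × 6/4 = 5.863 mol.
Mass of H2O = 5.863 mol × 18.016 g/mol = 105.6 g.
Converting to kg: 105.6 g = 0.106 kg.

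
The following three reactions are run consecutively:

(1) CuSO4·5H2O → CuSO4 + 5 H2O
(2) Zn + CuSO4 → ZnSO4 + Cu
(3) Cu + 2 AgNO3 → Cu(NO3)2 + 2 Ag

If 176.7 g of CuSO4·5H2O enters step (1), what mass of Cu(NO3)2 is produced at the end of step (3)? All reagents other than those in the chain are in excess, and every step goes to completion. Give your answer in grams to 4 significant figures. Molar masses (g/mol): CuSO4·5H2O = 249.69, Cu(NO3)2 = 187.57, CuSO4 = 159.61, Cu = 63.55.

132.7 g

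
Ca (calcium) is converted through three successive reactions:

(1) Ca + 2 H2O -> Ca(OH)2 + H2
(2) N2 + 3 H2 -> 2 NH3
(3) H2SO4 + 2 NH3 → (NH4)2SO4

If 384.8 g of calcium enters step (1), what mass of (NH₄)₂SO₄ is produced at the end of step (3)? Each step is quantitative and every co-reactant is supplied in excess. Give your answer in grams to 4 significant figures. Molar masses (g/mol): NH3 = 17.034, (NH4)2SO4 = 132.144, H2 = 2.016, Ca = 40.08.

n(Ca) = 384.8 / 40.08 = 9.6008 mol.
Reaction (1): Ca→H2 ratio 1:1 ⇒ n(H2) = 9.6008 mol.
Reaction (2): H2→NH3 ratio 3:2 ⇒ n(NH3) = 6.4005 mol.
Reaction (3): NH3→(NH4)2SO4 ratio 2:1 ⇒ n((NH4)2SO4) = 3.2003 mol.
Mass of (NH4)2SO4 = 3.2003 × 132.144 = 422.90 g.

422.9 g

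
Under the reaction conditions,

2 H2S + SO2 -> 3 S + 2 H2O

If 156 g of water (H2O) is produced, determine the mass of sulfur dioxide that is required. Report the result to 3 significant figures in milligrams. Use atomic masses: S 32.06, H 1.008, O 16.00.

M(H2O) = 2(1.008) + 16.00 = 18.016 g/mol.
M(SO2) = 32.06 + 2(16.00) = 64.06 g/mol.
n(H2O) = 156.0 g / 18.016 g/mol = 8.659 mol.
From the equation the H2O:SO2 mole ratio is 2:1, so n(SO2) = 8.659 × 1/2 = 4.329 mol.
Mass of SO2 = 4.329 mol × 64.06 g/mol = 277.3 g.
Converting to mg: 277.3 g = 277000 mg.

277000 mg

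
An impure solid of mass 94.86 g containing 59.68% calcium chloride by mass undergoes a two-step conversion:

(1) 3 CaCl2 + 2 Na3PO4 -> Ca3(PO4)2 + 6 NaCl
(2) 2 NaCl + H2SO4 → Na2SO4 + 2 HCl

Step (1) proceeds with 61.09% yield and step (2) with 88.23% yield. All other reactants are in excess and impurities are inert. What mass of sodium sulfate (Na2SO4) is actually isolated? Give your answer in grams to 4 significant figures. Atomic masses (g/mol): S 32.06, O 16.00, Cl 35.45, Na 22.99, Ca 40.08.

Pure CaCl2 = 94.86 × 0.5968 = 56.612 g.
M(CaCl2) = 40.08 + 2(35.45) = 110.98 g/mol.
M(Na2SO4) = 2(22.99) + 32.06 + 4(16.00) = 142.04 g/mol.
n(CaCl2) = 56.612 / 110.98 = 0.51011 mol.
Step 1 (CaCl2:NaCl = 3:6): theoretical n(NaCl) = 1.0202 mol; at 61.09% yield, n(NaCl) = 0.62326 mol.
Step 2 (NaCl:Na2SO4 = 2:1): theoretical n(Na2SO4) = 0.31163 mol, so theoretical mass = 0.31163 × 142.04 = 44.264 g.
At 88.23% yield, actual mass of Na2SO4 = 44.264 × 0.8823 = 39.054 g.

39.05 g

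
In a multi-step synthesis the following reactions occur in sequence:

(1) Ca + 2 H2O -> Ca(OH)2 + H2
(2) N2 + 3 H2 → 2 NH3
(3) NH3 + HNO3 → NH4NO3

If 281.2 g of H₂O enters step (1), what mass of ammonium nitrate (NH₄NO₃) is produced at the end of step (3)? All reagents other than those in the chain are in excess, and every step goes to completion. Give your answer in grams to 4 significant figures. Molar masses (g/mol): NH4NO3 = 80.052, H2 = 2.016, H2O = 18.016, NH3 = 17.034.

416.5 g

n(H2O) = 281.2 / 18.016 = 15.608 mol.
Reaction (1): H2O→H2 ratio 2:1 ⇒ n(H2) = 7.8042 mol.
Reaction (2): H2→NH3 ratio 3:2 ⇒ n(NH3) = 5.2028 mol.
Reaction (3): NH3→NH4NO3 ratio 1:1 ⇒ n(NH4NO3) = 5.2028 mol.
Mass of NH4NO3 = 5.2028 × 80.052 = 416.49 g.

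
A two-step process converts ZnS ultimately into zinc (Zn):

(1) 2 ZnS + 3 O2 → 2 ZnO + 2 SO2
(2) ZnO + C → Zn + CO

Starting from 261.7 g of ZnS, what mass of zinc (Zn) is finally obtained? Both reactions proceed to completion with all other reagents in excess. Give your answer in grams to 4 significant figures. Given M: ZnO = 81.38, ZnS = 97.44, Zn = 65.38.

175.6 g

n(ZnS) = 261.70 / 97.44 = 2.6858 mol.
Step 1 gives a 2:2 ratio of ZnS to ZnO, so n(ZnO) = 2.6858 mol.
In step 2 the ZnO:Zn ratio is 1:1, so n(Zn) = 2.6858 mol.
Mass of Zn = 2.6858 × 65.38 = 175.59 g.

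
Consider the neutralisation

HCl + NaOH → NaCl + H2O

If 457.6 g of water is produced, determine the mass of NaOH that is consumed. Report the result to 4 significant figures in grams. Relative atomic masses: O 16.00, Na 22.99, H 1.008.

M(H2O) = 2(1.008) + 16.00 = 18.016 g/mol.
M(NaOH) = 22.99 + 16.00 + 1.008 = 39.998 g/mol.
n(H2O) = 457.60 g / 18.016 g/mol = 25.400 mol.
From the equation the H2O:NaOH mole ratio is 1:1, so n(NaOH) = 25.400 × 1/1 = 25.400 mol.
Mass of NaOH = 25.400 mol × 39.998 g/mol = 1015.9 g.

1016 g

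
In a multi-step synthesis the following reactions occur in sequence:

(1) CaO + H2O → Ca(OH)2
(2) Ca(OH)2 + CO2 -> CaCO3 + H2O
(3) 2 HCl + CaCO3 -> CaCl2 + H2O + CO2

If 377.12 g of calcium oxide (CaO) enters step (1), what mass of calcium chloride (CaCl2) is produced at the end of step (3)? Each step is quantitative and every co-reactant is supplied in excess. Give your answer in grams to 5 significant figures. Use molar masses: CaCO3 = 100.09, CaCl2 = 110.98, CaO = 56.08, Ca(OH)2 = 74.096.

746.30 g

n(CaO) = 377.12 / 56.08 = 6.72468 mol.
Reaction (1): CaO→Ca(OH)2 ratio 1:1 ⇒ n(Ca(OH)2) = 6.72468 mol.
Reaction (2): Ca(OH)2→CaCO3 ratio 1:1 ⇒ n(CaCO3) = 6.72468 mol.
Reaction (3): CaCO3→CaCl2 ratio 1:1 ⇒ n(CaCl2) = 6.72468 mol.
Mass of CaCl2 = 6.72468 × 110.98 = 746.305 g.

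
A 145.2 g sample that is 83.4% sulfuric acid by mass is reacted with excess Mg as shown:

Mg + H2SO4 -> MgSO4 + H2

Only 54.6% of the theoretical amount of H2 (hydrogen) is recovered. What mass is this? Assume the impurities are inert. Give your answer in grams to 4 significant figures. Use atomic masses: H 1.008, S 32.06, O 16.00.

1.359 g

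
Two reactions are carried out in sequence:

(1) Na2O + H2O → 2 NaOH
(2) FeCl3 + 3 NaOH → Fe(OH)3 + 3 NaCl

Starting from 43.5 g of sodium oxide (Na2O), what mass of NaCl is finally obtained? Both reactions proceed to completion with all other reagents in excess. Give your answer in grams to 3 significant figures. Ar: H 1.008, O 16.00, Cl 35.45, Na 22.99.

M(Na2O) = 2(22.99) + 16.00 = 61.98 g/mol.
M(NaCl) = 22.99 + 35.45 = 58.44 g/mol.
n(Na2O) = 43.50 / 61.98 = 0.7018 mol.
Step 1 gives a 1:2 ratio of Na2O to NaOH, so n(NaOH) = 1.404 mol.
In step 2 the NaOH:NaCl ratio is 3:3, so n(NaCl) = 1.404 mol.
Mass of NaCl = 1.404 × 58.44 = 82.03 g.

82.0 g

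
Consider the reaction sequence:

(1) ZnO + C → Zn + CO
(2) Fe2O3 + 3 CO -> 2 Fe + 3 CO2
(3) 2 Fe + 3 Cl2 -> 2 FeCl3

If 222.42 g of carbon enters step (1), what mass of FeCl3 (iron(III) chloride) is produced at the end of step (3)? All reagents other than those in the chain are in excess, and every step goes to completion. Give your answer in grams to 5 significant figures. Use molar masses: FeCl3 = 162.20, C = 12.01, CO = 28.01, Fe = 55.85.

n(C) = 222.42 / 12.01 = 18.5196 mol.
Reaction (1): C→CO ratio 1:1 ⇒ n(CO) = 18.5196 mol.
Reaction (2): CO→Fe ratio 3:2 ⇒ n(Fe) = 12.3464 mol.
Reaction (3): Fe→FeCl3 ratio 2:2 ⇒ n(FeCl3) = 12.3464 mol.
Mass of FeCl3 = 12.3464 × 162.20 = 2002.58 g.

2002.6 g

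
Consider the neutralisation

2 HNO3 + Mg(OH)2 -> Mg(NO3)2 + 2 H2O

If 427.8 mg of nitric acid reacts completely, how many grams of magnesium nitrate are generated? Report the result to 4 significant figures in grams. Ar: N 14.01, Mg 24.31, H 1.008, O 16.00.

0.5035 g

M(HNO3) = 1.008 + 14.01 + 3(16.00) = 63.018 g/mol.
M(Mg(NO3)2) = 24.31 + 2(14.01) + 6(16.00) = 148.33 g/mol.
Convert: 427.8 mg = 0.42780 g.
n(HNO3) = 0.42780 g / 63.018 g/mol = 0.0067885 mol.
From the equation the HNO3:Mg(NO3)2 mole ratio is 2:1, so n(Mg(NO3)2) = 0.0067885 × 1/2 = 0.0033943 mol.
Mass of Mg(NO3)2 = 0.0033943 mol × 148.33 g/mol = 0.50347 g.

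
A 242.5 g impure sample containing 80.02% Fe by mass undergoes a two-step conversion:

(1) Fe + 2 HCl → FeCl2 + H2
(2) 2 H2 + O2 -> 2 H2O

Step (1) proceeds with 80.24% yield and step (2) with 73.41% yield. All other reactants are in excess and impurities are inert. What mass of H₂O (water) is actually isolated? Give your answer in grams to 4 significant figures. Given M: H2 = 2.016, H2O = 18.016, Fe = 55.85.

36.87 g

Pure Fe = 242.5 × 0.8002 = 194.05 g.
n(Fe) = 194.05 / 55.85 = 3.4745 mol.
Step 1 (Fe:H2 = 1:1): theoretical n(H2) = 3.4745 mol; at 80.24% yield, n(H2) = 2.7879 mol.
Step 2 (H2:H2O = 2:2): theoretical n(H2O) = 2.7879 mol, so theoretical mass = 2.7879 × 18.016 = 50.227 g.
At 73.41% yield, actual mass of H2O = 50.227 × 0.7341 = 36.872 g.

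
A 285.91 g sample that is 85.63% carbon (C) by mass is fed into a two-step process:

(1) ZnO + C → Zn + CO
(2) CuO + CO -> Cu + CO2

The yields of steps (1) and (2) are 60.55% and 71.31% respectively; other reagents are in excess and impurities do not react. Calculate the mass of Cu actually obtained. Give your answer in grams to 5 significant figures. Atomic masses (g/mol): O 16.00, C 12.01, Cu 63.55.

559.36 g

Pure C = 285.91 × 0.8563 = 244.825 g.
M(C) = 12.01 g/mol.
M(Cu) = 63.55 g/mol.
n(C) = 244.825 / 12.01 = 20.3851 mol.
Step 1 (C:CO = 1:1): theoretical n(CO) = 20.3851 mol; at 60.55% yield, n(CO) = 12.3432 mol.
Step 2 (CO:Cu = 1:1): theoretical n(Cu) = 12.3432 mol, so theoretical mass = 12.3432 × 63.55 = 784.408 g.
At 71.31% yield, actual mass of Cu = 784.408 × 0.7131 = 559.361 g.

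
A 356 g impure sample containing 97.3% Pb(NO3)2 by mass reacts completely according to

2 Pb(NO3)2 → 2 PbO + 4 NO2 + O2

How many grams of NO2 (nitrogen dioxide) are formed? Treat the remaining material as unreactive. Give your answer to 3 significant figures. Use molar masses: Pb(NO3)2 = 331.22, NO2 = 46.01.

Mass of pure Pb(NO3)2 = 356 g × 0.973 = 346.4 g.
n(Pb(NO3)2) = 346.4 g / 331.22 g/mol = 1.046 mol.
From the equation the Pb(NO3)2:NO2 mole ratio is 2:4, so n(NO2) = 1.046 × 4/2 = 2.092 mol.
Mass of NO2 = 2.092 mol × 46.01 g/mol = 96.23 g.

96.2 g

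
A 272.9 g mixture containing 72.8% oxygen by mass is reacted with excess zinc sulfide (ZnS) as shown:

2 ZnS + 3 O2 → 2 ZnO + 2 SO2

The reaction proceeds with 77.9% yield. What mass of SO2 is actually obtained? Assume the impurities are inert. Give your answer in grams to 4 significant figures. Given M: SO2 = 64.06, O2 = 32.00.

Pure O2 available = 272.9 g × 0.728 = 198.67 g.
n(O2) = 198.67 g / 32.00 g/mol = 6.2085 mol.
From the equation the O2:SO2 mole ratio is 3:2, so n(SO2) = 6.2085 × 2/3 = 4.1390 mol.
Mass of SO2 = 4.1390 mol × 64.06 g/mol = 265.14 g.
Actual mass collected = 265.14 g × 0.779 = 206.55 g.

206.5 g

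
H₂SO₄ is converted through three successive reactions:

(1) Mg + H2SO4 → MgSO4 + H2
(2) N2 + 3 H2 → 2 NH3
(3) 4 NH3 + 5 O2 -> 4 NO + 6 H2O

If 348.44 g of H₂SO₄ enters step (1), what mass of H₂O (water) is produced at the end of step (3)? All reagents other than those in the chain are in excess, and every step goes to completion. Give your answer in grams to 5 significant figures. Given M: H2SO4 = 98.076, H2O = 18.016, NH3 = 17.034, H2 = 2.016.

64.006 g

n(H2SO4) = 348.44 / 98.076 = 3.55276 mol.
Reaction (1): H2SO4→H2 ratio 1:1 ⇒ n(H2) = 3.55276 mol.
Reaction (2): H2→NH3 ratio 3:2 ⇒ n(NH3) = 2.36850 mol.
Reaction (3): NH3→H2O ratio 4:6 ⇒ n(H2O) = 3.55276 mol.
Mass of H2O = 3.55276 × 18.016 = 64.0064 g.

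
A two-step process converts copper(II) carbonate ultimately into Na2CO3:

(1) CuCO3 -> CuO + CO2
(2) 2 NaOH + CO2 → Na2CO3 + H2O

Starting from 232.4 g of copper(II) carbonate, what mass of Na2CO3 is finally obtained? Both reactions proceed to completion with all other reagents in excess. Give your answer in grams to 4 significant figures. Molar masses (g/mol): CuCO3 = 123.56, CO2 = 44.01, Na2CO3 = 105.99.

n(CuCO3) = 232.40 / 123.56 = 1.8809 mol.
Step 1 gives a 1:1 ratio of CuCO3 to CO2, so n(CO2) = 1.8809 mol.
In step 2 the CO2:Na2CO3 ratio is 1:1, so n(Na2CO3) = 1.8809 mol.
Mass of Na2CO3 = 1.8809 × 105.99 = 199.35 g.

199.4 g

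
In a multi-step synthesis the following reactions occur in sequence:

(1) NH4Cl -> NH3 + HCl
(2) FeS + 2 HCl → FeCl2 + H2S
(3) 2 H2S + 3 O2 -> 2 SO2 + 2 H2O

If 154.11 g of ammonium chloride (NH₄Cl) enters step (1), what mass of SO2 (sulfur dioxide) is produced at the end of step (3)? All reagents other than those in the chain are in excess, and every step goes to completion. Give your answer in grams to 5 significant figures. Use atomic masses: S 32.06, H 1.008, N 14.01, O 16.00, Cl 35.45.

92.278 g

M(NH4Cl) = 14.01 + 4(1.008) + 35.45 = 53.492 g/mol.
M(SO2) = 32.06 + 2(16.00) = 64.06 g/mol.
n(NH4Cl) = 154.11 / 53.492 = 2.88099 mol.
Reaction (1): NH4Cl→HCl ratio 1:1 ⇒ n(HCl) = 2.88099 mol.
Reaction (2): HCl→H2S ratio 2:1 ⇒ n(H2S) = 1.44050 mol.
Reaction (3): H2S→SO2 ratio 2:2 ⇒ n(SO2) = 1.44050 mol.
Mass of SO2 = 1.44050 × 64.06 = 92.2782 g.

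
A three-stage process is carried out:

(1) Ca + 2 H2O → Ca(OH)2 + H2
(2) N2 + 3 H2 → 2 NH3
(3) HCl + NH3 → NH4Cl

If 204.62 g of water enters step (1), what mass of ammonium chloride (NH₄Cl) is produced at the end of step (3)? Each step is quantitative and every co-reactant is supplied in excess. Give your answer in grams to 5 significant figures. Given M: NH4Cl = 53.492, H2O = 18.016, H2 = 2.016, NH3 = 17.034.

n(H2O) = 204.62 / 18.016 = 11.3577 mol.
Reaction (1): H2O→H2 ratio 2:1 ⇒ n(H2) = 5.67884 mol.
Reaction (2): H2→NH3 ratio 3:2 ⇒ n(NH3) = 3.78589 mol.
Reaction (3): NH3→NH4Cl ratio 1:1 ⇒ n(NH4Cl) = 3.78589 mol.
Mass of NH4Cl = 3.78589 × 53.492 = 202.515 g.

202.52 g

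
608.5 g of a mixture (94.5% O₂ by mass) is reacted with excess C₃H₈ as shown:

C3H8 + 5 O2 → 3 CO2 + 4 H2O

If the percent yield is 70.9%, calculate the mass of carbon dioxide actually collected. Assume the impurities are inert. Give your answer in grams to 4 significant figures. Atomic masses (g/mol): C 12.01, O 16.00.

336.4 g

Pure O2 available = 608.5 g × 0.945 = 575.03 g.
M(O2) = 2(16.00) = 32.00 g/mol.
M(CO2) = 12.01 + 2(16.00) = 44.01 g/mol.
n(O2) = 575.03 g / 32.00 g/mol = 17.970 mol.
From the equation the O2:CO2 mole ratio is 5:3, so n(CO2) = 17.970 × 3/5 = 10.782 mol.
Mass of CO2 = 10.782 mol × 44.01 g/mol = 474.51 g.
Actual mass collected = 474.51 g × 0.709 = 336.43 g.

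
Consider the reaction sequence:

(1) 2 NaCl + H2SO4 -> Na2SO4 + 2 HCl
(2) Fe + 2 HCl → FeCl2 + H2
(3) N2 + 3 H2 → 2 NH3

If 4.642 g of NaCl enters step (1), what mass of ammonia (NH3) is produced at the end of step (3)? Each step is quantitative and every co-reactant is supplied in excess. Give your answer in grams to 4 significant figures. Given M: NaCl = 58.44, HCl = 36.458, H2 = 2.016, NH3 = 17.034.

0.4510 g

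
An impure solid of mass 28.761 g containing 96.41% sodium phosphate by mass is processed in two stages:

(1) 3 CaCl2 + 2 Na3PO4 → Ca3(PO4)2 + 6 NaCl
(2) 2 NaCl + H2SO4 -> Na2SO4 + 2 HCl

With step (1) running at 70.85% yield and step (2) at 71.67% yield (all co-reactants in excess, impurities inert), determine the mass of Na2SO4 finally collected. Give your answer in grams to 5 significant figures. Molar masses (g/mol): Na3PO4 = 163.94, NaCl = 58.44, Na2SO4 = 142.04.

18.299 g

Pure Na3PO4 = 28.761 × 0.9641 = 27.7285 g.
n(Na3PO4) = 27.7285 / 163.94 = 0.169138 mol.
Step 1 (Na3PO4:NaCl = 2:6): theoretical n(NaCl) = 0.507414 mol; at 70.85% yield, n(NaCl) = 0.359503 mol.
Step 2 (NaCl:Na2SO4 = 2:1): theoretical n(Na2SO4) = 0.179751 mol, so theoretical mass = 0.179751 × 142.04 = 25.5319 g.
At 71.67% yield, actual mass of Na2SO4 = 25.5319 × 0.7167 = 18.2987 g.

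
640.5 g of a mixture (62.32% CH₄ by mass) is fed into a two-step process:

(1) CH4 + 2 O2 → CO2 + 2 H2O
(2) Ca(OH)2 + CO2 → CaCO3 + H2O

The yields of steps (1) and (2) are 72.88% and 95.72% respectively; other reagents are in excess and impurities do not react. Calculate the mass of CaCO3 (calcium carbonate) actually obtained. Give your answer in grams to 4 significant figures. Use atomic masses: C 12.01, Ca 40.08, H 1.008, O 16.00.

1737 g

Pure CH4 = 640.5 × 0.6232 = 399.16 g.
M(CH4) = 12.01 + 4(1.008) = 16.042 g/mol.
M(CaCO3) = 40.08 + 12.01 + 3(16.00) = 100.09 g/mol.
n(CH4) = 399.16 / 16.042 = 24.882 mol.
Step 1 (CH4:CO2 = 1:1): theoretical n(CO2) = 24.882 mol; at 72.88% yield, n(CO2) = 18.134 mol.
Step 2 (CO2:CaCO3 = 1:1): theoretical n(CaCO3) = 18.134 mol, so theoretical mass = 18.134 × 100.09 = 1815.0 g.
At 95.72% yield, actual mass of CaCO3 = 1815.0 × 0.9572 = 1737.4 g.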